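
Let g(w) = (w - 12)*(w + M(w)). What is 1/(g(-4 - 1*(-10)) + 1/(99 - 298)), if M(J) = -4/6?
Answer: -199/6369 ≈ -0.031245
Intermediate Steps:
M(J) = -⅔ (M(J) = -4*⅙ = -⅔)
g(w) = (-12 + w)*(-⅔ + w) (g(w) = (w - 12)*(w - ⅔) = (-12 + w)*(-⅔ + w))
1/(g(-4 - 1*(-10)) + 1/(99 - 298)) = 1/((8 + (-4 - 1*(-10))² - 38*(-4 - 1*(-10))/3) + 1/(99 - 298)) = 1/((8 + (-4 + 10)² - 38*(-4 + 10)/3) + 1/(-199)) = 1/((8 + 6² - 38/3*6) - 1/199) = 1/((8 + 36 - 76) - 1/199) = 1/(-32 - 1/199) = 1/(-6369/199) = -199/6369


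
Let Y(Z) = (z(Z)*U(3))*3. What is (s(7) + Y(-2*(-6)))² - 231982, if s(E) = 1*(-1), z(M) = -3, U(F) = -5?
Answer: -230046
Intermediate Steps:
Y(Z) = 45 (Y(Z) = -3*(-5)*3 = 15*3 = 45)
s(E) = -1
(s(7) + Y(-2*(-6)))² - 231982 = (-1 + 45)² - 231982 = 44² - 231982 = 1936 - 231982 = -230046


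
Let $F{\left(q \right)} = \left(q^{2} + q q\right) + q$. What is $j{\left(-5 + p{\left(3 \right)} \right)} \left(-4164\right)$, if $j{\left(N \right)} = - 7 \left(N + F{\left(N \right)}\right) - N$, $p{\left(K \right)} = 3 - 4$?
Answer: $1723896$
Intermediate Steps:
$p{\left(K \right)} = -1$ ($p{\left(K \right)} = 3 - 4 = -1$)
$F{\left(q \right)} = q + 2 q^{2}$ ($F{\left(q \right)} = \left(q^{2} + q^{2}\right) + q = 2 q^{2} + q = q + 2 q^{2}$)
$j{\left(N \right)} = - 8 N - 7 N \left(1 + 2 N\right)$ ($j{\left(N \right)} = - 7 \left(N + N \left(1 + 2 N\right)\right) - N = \left(- 7 N - 7 N \left(1 + 2 N\right)\right) - N = - 8 N - 7 N \left(1 + 2 N\right)$)
$j{\left(-5 + p{\left(3 \right)} \right)} \left(-4164\right) = \left(-5 - 1\right) \left(-15 - 14 \left(-5 - 1\right)\right) \left(-4164\right) = - 6 \left(-15 - -84\right) \left(-4164\right) = - 6 \left(-15 + 84\right) \left(-4164\right) = \left(-6\right) 69 \left(-4164\right) = \left(-414\right) \left(-4164\right) = 1723896$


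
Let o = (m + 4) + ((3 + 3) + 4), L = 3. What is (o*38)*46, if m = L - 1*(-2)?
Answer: 33212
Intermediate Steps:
m = 5 (m = 3 - 1*(-2) = 3 + 2 = 5)
o = 19 (o = (5 + 4) + ((3 + 3) + 4) = 9 + (6 + 4) = 9 + 10 = 19)
(o*38)*46 = (19*38)*46 = 722*46 = 33212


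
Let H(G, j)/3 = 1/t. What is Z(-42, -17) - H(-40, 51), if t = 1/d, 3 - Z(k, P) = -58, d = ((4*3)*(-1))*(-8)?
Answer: -227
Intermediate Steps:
d = 96 (d = (12*(-1))*(-8) = -12*(-8) = 96)
Z(k, P) = 61 (Z(k, P) = 3 - 1*(-58) = 3 + 58 = 61)
t = 1/96 ≈ 0.010417
H(G, j) = 288 (H(G, j) = 3/(1/96) = 3*96 = 288)
Z(-42, -17) - H(-40, 51) = 61 - 1*288 = 61 - 288 = -227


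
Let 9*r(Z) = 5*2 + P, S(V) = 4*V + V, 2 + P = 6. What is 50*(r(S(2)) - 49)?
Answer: -21350/9 ≈ -2372.2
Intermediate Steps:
P = 4 (P = -2 + 6 = 4)
S(V) = 5*V
r(Z) = 14/9 (r(Z) = (5*2 + 4)/9 = (10 + 4)/9 = (1/9)*14 = 14/9)
50*(r(S(2)) - 49) = 50*(14/9 - 49) = 50*(-427/9) = -21350/9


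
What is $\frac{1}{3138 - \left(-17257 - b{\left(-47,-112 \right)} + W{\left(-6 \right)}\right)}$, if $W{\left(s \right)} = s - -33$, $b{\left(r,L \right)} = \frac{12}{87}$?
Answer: $\frac{29}{590676} \approx 4.9096 \cdot 10^{-5}$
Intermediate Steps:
$b{\left(r,L \right)} = \frac{4}{29}$ ($b{\left(r,L \right)} = 12 \cdot \frac{1}{87} = \frac{4}{29}$)
$W{\left(s \right)} = 33 + s$ ($W{\left(s \right)} = s + 33 = 33 + s$)
$\frac{1}{3138 - \left(-17257 - b{\left(-47,-112 \right)} + W{\left(-6 \right)}\right)} = \frac{1}{3138 + \left(15762 + \left(\left(\frac{4}{29} - \left(33 - 6\right)\right) - -1495\right)\right)} = \frac{1}{3138 + \left(15762 + \left(\left(\frac{4}{29} - 27\right) + 1495\right)\right)} = \frac{1}{3138 + \left(15762 + \left(- \frac{779}{29} + 1495\right)\right)} = \frac{1}{3138 + \left(15762 + \frac{42576}{29}\right)} = \frac{1}{3138 + \frac{499674}{29}} = \frac{1}{\frac{590676}{29}} = \frac{29}{590676}$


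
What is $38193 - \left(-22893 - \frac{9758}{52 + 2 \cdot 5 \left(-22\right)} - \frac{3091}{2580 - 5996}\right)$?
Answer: $\frac{625404817}{10248} \approx 61027.0$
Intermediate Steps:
$38193 - \left(-22893 - \frac{9758}{52 + 2 \cdot 5 \left(-22\right)} - \frac{3091}{2580 - 5996}\right) = 38193 - \left(-22893 + \frac{3091}{3416} - \frac{9758}{52 + 10 \left(-22\right)}\right) = 38193 - \left(-22893 + \frac{3091}{3416} - \frac{9758}{52 - 220}\right) = 38193 + \left(22893 - \left(\frac{3091}{3416} - \frac{9758}{-168}\right)\right) = 38193 + \left(22893 - \left(\frac{3091}{3416} - - \frac{697}{12}\right)\right) = 38193 + \left(22893 - \left(\frac{3091}{3416} + \frac{697}{12}\right)\right) = 38193 + \left(22893 - \frac{604511}{10248}\right) = 38193 + \frac{234002953}{10248} = \frac{625404817}{10248}$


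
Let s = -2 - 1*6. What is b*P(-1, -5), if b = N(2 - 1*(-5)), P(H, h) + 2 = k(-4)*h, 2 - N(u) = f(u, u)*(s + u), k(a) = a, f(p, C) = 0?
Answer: 36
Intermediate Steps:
s = -8 (s = -2 - 6 = -8)
N(u) = 2 (N(u) = 2 - 0*(-8 + u) = 2 - 1*0 = 2 + 0 = 2)
P(H, h) = -2 - 4*h
b = 2
b*P(-1, -5) = 2*(-2 - 4*(-5)) = 2*(-2 + 20) = 2*18 = 36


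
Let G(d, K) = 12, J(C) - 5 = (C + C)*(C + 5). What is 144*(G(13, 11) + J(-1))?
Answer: 1296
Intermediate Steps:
J(C) = 5 + 2*C*(5 + C) (J(C) = 5 + (C + C)*(C + 5) = 5 + (2*C)*(5 + C) = 5 + 2*C*(5 + C))
144*(G(13, 11) + J(-1)) = 144*(12 + (5 + 2*(-1)² + 10*(-1))) = 144*(12 + (5 + 2*1 - 10)) = 144*(12 + (5 + 2 - 10)) = 144*(12 - 3) = 144*9 = 1296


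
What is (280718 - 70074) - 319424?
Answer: -108780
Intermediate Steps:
(280718 - 70074) - 319424 = 210644 - 319424 = -108780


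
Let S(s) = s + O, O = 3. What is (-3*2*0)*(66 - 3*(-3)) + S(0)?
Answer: 3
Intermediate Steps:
S(s) = 3 + s (S(s) = s + 3 = 3 + s)
(-3*2*0)*(66 - 3*(-3)) + S(0) = (-3*2*0)*(66 - 3*(-3)) + (3 + 0) = (-6*0)*(66 - 1*(-9)) + 3 = 0*(66 + 9) + 3 = 0*75 + 3 = 0 + 3 = 3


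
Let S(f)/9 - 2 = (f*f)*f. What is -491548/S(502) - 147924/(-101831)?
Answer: 84184710192386/57970050769395 ≈ 1.4522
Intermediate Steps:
S(f) = 18 + 9*f³ (S(f) = 18 + 9*((f*f)*f) = 18 + 9*(f²*f) = 18 + 9*f³)
-491548/S(502) - 147924/(-101831) = -491548/(18 + 9*502³) - 147924/(-101831) = -491548/(18 + 9*126506008) - 147924*(-1/101831) = -491548/(18 + 1138554072) + 147924/101831 = -491548/1138554090 + 147924/101831 = -491548*1/1138554090 + 147924/101831 = -245774/569277045 + 147924/101831 = 84184710192386/57970050769395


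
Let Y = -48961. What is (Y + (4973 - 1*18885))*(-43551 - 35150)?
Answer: 4948167973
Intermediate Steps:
(Y + (4973 - 1*18885))*(-43551 - 35150) = (-48961 + (4973 - 1*18885))*(-43551 - 35150) = (-48961 + (4973 - 18885))*(-78701) = (-48961 - 13912)*(-78701) = -62873*(-78701) = 4948167973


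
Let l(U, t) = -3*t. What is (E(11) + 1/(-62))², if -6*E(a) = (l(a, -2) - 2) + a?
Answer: 6084/961 ≈ 6.3309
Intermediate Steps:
E(a) = -⅔ - a/6 (E(a) = -((-3*(-2) - 2) + a)/6 = -((6 - 2) + a)/6 = -(4 + a)/6 = -⅔ - a/6)
(E(11) + 1/(-62))² = ((-⅔ - ⅙*11) + 1/(-62))² = ((-⅔ - 11/6) - 1/62)² = (-5/2 - 1/62)² = (-78/31)² = 6084/961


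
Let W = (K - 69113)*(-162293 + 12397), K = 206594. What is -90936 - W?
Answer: 20607761040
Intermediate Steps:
W = -20607851976 (W = (206594 - 69113)*(-162293 + 12397) = 137481*(-149896) = -20607851976)
-90936 - W = -90936 - 1*(-20607851976) = -90936 + 20607851976 = 20607761040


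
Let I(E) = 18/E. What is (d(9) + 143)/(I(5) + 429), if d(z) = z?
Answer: 760/2163 ≈ 0.35136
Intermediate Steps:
(d(9) + 143)/(I(5) + 429) = (9 + 143)/(18/5 + 429) = 152/(18*(⅕) + 429) = 152/(18/5 + 429) = 152/(2163/5) = 152*(5/2163) = 760/2163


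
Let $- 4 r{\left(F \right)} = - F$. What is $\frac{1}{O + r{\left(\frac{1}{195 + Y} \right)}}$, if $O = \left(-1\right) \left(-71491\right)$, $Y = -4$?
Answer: $\frac{764}{54619125} \approx 1.3988 \cdot 10^{-5}$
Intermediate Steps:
$r{\left(F \right)} = \frac{F}{4}$ ($r{\left(F \right)} = - \frac{\left(-1\right) F}{4} = \frac{F}{4}$)
$O = 71491$
$\frac{1}{O + r{\left(\frac{1}{195 + Y} \right)}} = \frac{1}{71491 + \frac{1}{4 \left(195 - 4\right)}} = \frac{1}{71491 + \frac{1}{4 \cdot 191}} = \frac{1}{71491 + \frac{1}{4} \cdot \frac{1}{191}} = \frac{1}{71491 + \frac{1}{764}} = \frac{1}{\frac{54619125}{764}} = \frac{764}{54619125}$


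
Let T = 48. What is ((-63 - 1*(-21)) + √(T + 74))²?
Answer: (42 - √122)² ≈ 958.19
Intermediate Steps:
((-63 - 1*(-21)) + √(T + 74))² = ((-63 - 1*(-21)) + √(48 + 74))² = ((-63 + 21) + √122)² = (-42 + √122)²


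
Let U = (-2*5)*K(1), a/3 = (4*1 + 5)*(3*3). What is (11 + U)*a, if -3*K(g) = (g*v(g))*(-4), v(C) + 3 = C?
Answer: 9153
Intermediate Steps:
v(C) = -3 + C
a = 243 (a = 3*((4*1 + 5)*(3*3)) = 3*((4 + 5)*9) = 3*(9*9) = 3*81 = 243)
K(g) = 4*g*(-3 + g)/3 (K(g) = -g*(-3 + g)*(-4)/3 = -(-4)*g*(-3 + g)/3 = 4*g*(-3 + g)/3)
U = 80/3 (U = (-2*5)*((4/3)*1*(-3 + 1)) = -40*(-2)/3 = -10*(-8/3) = 80/3 ≈ 26.667)
(11 + U)*a = (11 + 80/3)*243 = (113/3)*243 = 9153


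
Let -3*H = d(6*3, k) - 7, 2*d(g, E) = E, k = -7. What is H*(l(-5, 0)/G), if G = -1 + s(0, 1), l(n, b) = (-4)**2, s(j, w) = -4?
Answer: -56/5 ≈ -11.200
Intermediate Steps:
l(n, b) = 16
G = -5 (G = -1 - 4 = -5)
d(g, E) = E/2
H = 7/2 (H = -((1/2)*(-7) - 7)/3 = -(-7/2 - 7)/3 = -1/3*(-21/2) = 7/2 ≈ 3.5000)
H*(l(-5, 0)/G) = 7*(16/(-5))/2 = 7*(16*(-1/5))/2 = (7/2)*(-16/5) = -56/5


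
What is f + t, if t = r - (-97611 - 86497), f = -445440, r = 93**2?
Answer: -252683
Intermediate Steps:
r = 8649
t = 192757 (t = 8649 - (-97611 - 86497) = 8649 - 1*(-184108) = 8649 + 184108 = 192757)
f + t = -445440 + 192757 = -252683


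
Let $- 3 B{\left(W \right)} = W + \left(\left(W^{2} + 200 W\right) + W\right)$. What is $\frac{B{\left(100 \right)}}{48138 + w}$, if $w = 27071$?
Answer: $- \frac{30200}{225627} \approx -0.13385$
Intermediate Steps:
$B{\left(W \right)} = - \frac{202 W}{3} - \frac{W^{2}}{3}$ ($B{\left(W \right)} = - \frac{W + \left(\left(W^{2} + 200 W\right) + W\right)}{3} = - \frac{W + \left(W^{2} + 201 W\right)}{3} = - \frac{W^{2} + 202 W}{3} = - \frac{202 W}{3} - \frac{W^{2}}{3}$)
$\frac{B{\left(100 \right)}}{48138 + w} = \frac{\left(- \frac{1}{3}\right) 100 \left(202 + 100\right)}{48138 + 27071} = \frac{\left(- \frac{1}{3}\right) 100 \cdot 302}{75209} = \left(- \frac{30200}{3}\right) \frac{1}{75209} = - \frac{30200}{225627}$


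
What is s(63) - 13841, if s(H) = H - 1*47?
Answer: -13825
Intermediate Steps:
s(H) = -47 + H (s(H) = H - 47 = -47 + H)
s(63) - 13841 = (-47 + 63) - 13841 = 16 - 13841 = -13825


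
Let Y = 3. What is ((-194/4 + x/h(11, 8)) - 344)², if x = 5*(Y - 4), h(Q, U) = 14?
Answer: 7562500/49 ≈ 1.5434e+5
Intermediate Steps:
x = -5 (x = 5*(3 - 4) = 5*(-1) = -5)
((-194/4 + x/h(11, 8)) - 344)² = ((-194/4 - 5/14) - 344)² = ((-194*¼ - 5*1/14) - 344)² = ((-97/2 - 5/14) - 344)² = (-342/7 - 344)² = (-2750/7)² = 7562500/49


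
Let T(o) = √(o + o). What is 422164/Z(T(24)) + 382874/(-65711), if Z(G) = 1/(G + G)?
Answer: -382874/65711 + 3377312*√3 ≈ 5.8497e+6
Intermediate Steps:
T(o) = √2*√o (T(o) = √(2*o) = √2*√o)
Z(G) = 1/(2*G)
422164/Z(T(24)) + 382874/(-65711) = 422164/((1/(2*((√2*√24))))) + 382874/(-65711) = 422164/((1/(2*((√2*(2*√6)))))) + 382874*(-1/65711) = 422164/((1/(2*((4*√3))))) - 382874/65711 = 422164/(((√3/12)/2)) - 382874/65711 = 422164/((√3/24)) - 382874/65711 = 422164*(8*√3) - 382874/65711 = 3377312*√3 - 382874/65711 = -382874/65711 + 3377312*√3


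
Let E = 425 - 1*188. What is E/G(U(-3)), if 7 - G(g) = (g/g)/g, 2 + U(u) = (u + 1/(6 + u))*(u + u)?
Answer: 3318/97 ≈ 34.206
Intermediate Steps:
E = 237 (E = 425 - 188 = 237)
U(u) = -2 + 2*u*(u + 1/(6 + u)) (U(u) = -2 + (u + 1/(6 + u))*(u + u) = -2 + (u + 1/(6 + u))*(2*u) = -2 + 2*u*(u + 1/(6 + u)))
G(g) = 7 - 1/g (G(g) = 7 - g/g/g = 7 - 1/g)
E/G(U(-3)) = 237/(7 - 1/(2*(-6 + (-3)³ + 6*(-3)²)/(6 - 3))) = 237/(7 - 1/(2*(-6 - 27 + 6*9)/3)) = 237/(7 - 1/(2*(⅓)*(-6 - 27 + 54))) = 237/(7 - 1/(2*(⅓)*21)) = 237/(7 - 1/14) = 237/(97/14) = 237*(14/97) = 3318/97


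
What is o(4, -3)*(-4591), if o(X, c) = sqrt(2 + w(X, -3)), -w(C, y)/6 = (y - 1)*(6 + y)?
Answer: -4591*sqrt(74) ≈ -39493.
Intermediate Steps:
w(C, y) = -6*(-1 + y)*(6 + y) (w(C, y) = -6*(y - 1)*(6 + y) = -6*(-1 + y)*(6 + y))
o(X, c) = sqrt(74) (o(X, c) = sqrt(2 + (36 - 30*(-3) - 6*(-3)**2)) = sqrt(2 + (36 + 90 - 6*9)) = sqrt(2 + (36 + 90 - 54)) = sqrt(2 + 72) = sqrt(74))
o(4, -3)*(-4591) = sqrt(74)*(-4591) = -4591*sqrt(74)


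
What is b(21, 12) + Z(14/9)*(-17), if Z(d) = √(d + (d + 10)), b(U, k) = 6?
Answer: 6 - 17*√118/3 ≈ -55.556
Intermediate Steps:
Z(d) = √(10 + 2*d) (Z(d) = √(d + (10 + d)) = √(10 + 2*d))
b(21, 12) + Z(14/9)*(-17) = 6 + √(10 + 2*(14/9))*(-17) = 6 + √(10 + 28/9)*(-17) = 6 + √(118/9)*(-17) = 6 + (√118/3)*(-17) = 6 - 17*√118/3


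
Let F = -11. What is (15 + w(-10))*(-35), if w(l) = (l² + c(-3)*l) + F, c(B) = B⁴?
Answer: 24710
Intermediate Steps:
w(l) = -11 + l² + 81*l (w(l) = (l² + (-3)⁴*l) - 11 = (l² + 81*l) - 11 = -11 + l² + 81*l)
(15 + w(-10))*(-35) = (15 + (-11 + (-10)² + 81*(-10)))*(-35) = (15 + (-11 + 100 - 810))*(-35) = (15 - 721)*(-35) = -706*(-35) = 24710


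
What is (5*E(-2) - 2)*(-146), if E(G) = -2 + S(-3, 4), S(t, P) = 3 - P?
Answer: 2482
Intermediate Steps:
E(G) = -3 (E(G) = -2 + (3 - 1*4) = -2 + (3 - 4) = -2 - 1 = -3)
(5*E(-2) - 2)*(-146) = (5*(-3) - 2)*(-146) = (-15 - 2)*(-146) = -17*(-146) = 2482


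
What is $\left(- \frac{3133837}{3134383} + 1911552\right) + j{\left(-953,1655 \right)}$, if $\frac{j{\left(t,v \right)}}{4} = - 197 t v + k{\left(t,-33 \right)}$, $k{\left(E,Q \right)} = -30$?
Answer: $\frac{557363530415497}{447769} \approx 1.2448 \cdot 10^{9}$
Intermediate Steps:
$j{\left(t,v \right)} = -120 - 788 t v$ ($j{\left(t,v \right)} = 4 \left(- 197 t v - 30\right) = 4 \left(-30 - 197 t v\right) = -120 - 788 t v$)
$\left(- \frac{3133837}{3134383} + 1911552\right) + j{\left(-953,1655 \right)} = \left(- \frac{3133837}{3134383} + 1911552\right) - \left(120 - 1242845420\right) = \left(\left(-3133837\right) \frac{1}{3134383} + 1911552\right) + \left(-120 + 1242845420\right) = \left(- \frac{447691}{447769} + 1911552\right) + 1242845300 = \frac{855933279797}{447769} + 1242845300 = \frac{557363530415497}{447769}$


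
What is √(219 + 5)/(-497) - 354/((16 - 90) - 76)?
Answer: 59/25 - 4*√14/497 ≈ 2.3299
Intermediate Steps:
√(219 + 5)/(-497) - 354/((16 - 90) - 76) = √224*(-1/497) - 354/(-74 - 76) = (4*√14)*(-1/497) - 354/(-150) = -4*√14/497 - 354*(-1/150) = -4*√14/497 + 59/25 = 59/25 - 4*√14/497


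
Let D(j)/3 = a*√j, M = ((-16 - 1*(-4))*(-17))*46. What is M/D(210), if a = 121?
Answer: 1564*√210/12705 ≈ 1.7839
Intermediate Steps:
M = 9384 (M = ((-16 + 4)*(-17))*46 = -12*(-17)*46 = 204*46 = 9384)
D(j) = 363*√j (D(j) = 3*(121*√j) = 363*√j)
M/D(210) = 9384/((363*√210)) = 9384*(√210/76230) = 1564*√210/12705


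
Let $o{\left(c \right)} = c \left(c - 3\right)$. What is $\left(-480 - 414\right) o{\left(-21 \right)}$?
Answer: $-450576$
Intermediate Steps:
$o{\left(c \right)} = c \left(-3 + c\right)$
$\left(-480 - 414\right) o{\left(-21 \right)} = \left(-480 - 414\right) \left(- 21 \left(-3 - 21\right)\right) = - 894 \left(\left(-21\right) \left(-24\right)\right) = \left(-894\right) 504 = -450576$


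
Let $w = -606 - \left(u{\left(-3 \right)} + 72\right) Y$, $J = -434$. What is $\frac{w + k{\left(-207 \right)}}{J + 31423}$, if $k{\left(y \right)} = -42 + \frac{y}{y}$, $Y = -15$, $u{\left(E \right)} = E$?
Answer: $\frac{388}{30989} \approx 0.012521$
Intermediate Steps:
$w = 429$ ($w = -606 - \left(-3 + 72\right) \left(-15\right) = -606 - 69 \left(-15\right) = -606 - -1035 = -606 + 1035 = 429$)
$k{\left(y \right)} = -41$ ($k{\left(y \right)} = -42 + 1 = -41$)
$\frac{w + k{\left(-207 \right)}}{J + 31423} = \frac{429 - 41}{-434 + 31423} = \frac{388}{30989}$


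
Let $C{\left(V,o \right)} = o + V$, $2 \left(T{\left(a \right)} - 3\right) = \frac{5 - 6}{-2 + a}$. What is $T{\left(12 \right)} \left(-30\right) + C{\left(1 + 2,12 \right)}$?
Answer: $- \frac{147}{2} \approx -73.5$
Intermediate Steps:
$T{\left(a \right)} = 3 - \frac{1}{2 \left(-2 + a\right)}$ ($T{\left(a \right)} = 3 + \frac{\left(5 - 6\right) \frac{1}{-2 + a}}{2} = 3 + \frac{\left(-1\right) \frac{1}{-2 + a}}{2} = 3 - \frac{1}{2 \left(-2 + a\right)}$)
$C{\left(V,o \right)} = V + o$
$T{\left(12 \right)} \left(-30\right) + C{\left(1 + 2,12 \right)} = \frac{-13 + 6 \cdot 12}{2 \left(-2 + 12\right)} \left(-30\right) + \left(\left(1 + 2\right) + 12\right) = \frac{-13 + 72}{2 \cdot 10} \left(-30\right) + \left(3 + 12\right) = \frac{1}{2} \cdot \frac{1}{10} \cdot 59 \left(-30\right) + 15 = \frac{59}{20} \left(-30\right) + 15 = - \frac{177}{2} + 15 = - \frac{147}{2}$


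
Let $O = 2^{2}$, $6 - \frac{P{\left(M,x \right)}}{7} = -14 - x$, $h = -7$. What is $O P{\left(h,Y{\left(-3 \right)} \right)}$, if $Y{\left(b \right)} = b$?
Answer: $476$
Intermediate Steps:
$P{\left(M,x \right)} = 140 + 7 x$ ($P{\left(M,x \right)} = 42 - 7 \left(-14 - x\right) = 42 + \left(98 + 7 x\right) = 140 + 7 x$)
$O = 4$
$O P{\left(h,Y{\left(-3 \right)} \right)} = 4 \left(140 + 7 \left(-3\right)\right) = 4 \left(140 - 21\right) = 4 \cdot 119 = 476$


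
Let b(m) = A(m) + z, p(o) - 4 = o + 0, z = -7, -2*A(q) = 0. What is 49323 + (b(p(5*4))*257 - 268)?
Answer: 47256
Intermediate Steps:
A(q) = 0 (A(q) = -½*0 = 0)
p(o) = 4 + o (p(o) = 4 + (o + 0) = 4 + o)
b(m) = -7 (b(m) = 0 - 7 = -7)
49323 + (b(p(5*4))*257 - 268) = 49323 + (-7*257 - 268) = 49323 + (-1799 - 268) = 49323 - 2067 = 47256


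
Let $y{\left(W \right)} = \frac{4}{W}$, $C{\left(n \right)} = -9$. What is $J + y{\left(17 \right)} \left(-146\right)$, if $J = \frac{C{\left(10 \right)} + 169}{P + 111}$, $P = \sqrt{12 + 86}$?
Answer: $- \frac{402136}{12223} - \frac{1120 \sqrt{2}}{12223} \approx -33.03$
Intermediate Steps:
$P = 7 \sqrt{2}$ ($P = \sqrt{98} = 7 \sqrt{2} \approx 9.8995$)
$J = \frac{160}{111 + 7 \sqrt{2}}$ ($J = \frac{-9 + 169}{7 \sqrt{2} + 111} = \frac{160}{111 + 7 \sqrt{2}} \approx 1.3234$)
$J + y{\left(17 \right)} \left(-146\right) = \left(\frac{17760}{12223} - \frac{1120 \sqrt{2}}{12223}\right) + \frac{4}{17} \left(-146\right) = \left(\frac{17760}{12223} - \frac{1120 \sqrt{2}}{12223}\right) - \frac{584}{17} = - \frac{402136}{12223} - \frac{1120 \sqrt{2}}{12223}$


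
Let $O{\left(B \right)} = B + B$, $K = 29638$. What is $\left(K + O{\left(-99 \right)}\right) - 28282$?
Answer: $1158$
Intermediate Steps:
$O{\left(B \right)} = 2 B$
$\left(K + O{\left(-99 \right)}\right) - 28282 = \left(29638 + 2 \left(-99\right)\right) - 28282 = \left(29638 - 198\right) - 28282 = 29440 - 28282 = 1158$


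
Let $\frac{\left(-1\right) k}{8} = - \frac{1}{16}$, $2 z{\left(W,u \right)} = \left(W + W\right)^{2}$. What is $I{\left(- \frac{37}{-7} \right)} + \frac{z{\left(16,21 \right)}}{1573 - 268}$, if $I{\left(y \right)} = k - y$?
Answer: $- \frac{80267}{18270} \approx -4.3934$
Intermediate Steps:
$z{\left(W,u \right)} = 2 W^{2}$ ($z{\left(W,u \right)} = \frac{\left(W + W\right)^{2}}{2} = \frac{\left(2 W\right)^{2}}{2} = \frac{4 W^{2}}{2} = 2 W^{2}$)
$k = \frac{1}{2}$ ($k = - 8 \left(- \frac{1}{16}\right) = - 8 \left(\left(-1\right) \frac{1}{16}\right) = \left(-8\right) \left(- \frac{1}{16}\right) = \frac{1}{2} \approx 0.5$)
$I{\left(y \right)} = \frac{1}{2} - y$
$I{\left(- \frac{37}{-7} \right)} + \frac{z{\left(16,21 \right)}}{1573 - 268} = \left(\frac{1}{2} - - \frac{37}{-7}\right) + \frac{2 \cdot 16^{2}}{1573 - 268} = \left(\frac{1}{2} - \left(-37\right) \left(- \frac{1}{7}\right)\right) + \frac{2 \cdot 256}{1305} = \left(\frac{1}{2} - \frac{37}{7}\right) + 512 \cdot \frac{1}{1305} = \left(\frac{1}{2} - \frac{37}{7}\right) + \frac{512}{1305} = - \frac{67}{14} + \frac{512}{1305} = - \frac{80267}{18270}$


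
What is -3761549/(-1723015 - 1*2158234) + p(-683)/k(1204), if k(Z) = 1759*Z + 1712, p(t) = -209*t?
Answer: 8526820310855/8226493555452 ≈ 1.0365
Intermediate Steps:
k(Z) = 1712 + 1759*Z
-3761549/(-1723015 - 1*2158234) + p(-683)/k(1204) = -3761549/(-1723015 - 1*2158234) + (-209*(-683))/(1712 + 1759*1204) = -3761549/(-1723015 - 2158234) + 142747/(1712 + 2117836) = -3761549/(-3881249) + 142747/2119548 = -3761549*(-1/3881249) + 142747*(1/2119548) = 3761549/3881249 + 142747/2119548 = 8526820310855/8226493555452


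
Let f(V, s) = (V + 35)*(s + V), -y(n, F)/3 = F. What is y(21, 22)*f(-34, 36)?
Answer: -132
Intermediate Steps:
y(n, F) = -3*F
f(V, s) = (35 + V)*(V + s)
y(21, 22)*f(-34, 36) = (-3*22)*((-34)² + 35*(-34) + 35*36 - 34*36) = -66*(1156 - 1190 + 1260 - 1224) = -66*2 = -132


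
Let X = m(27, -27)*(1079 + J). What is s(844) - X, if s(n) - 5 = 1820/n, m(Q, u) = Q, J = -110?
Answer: -5518883/211 ≈ -26156.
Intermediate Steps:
X = 26163 (X = 27*(1079 - 110) = 27*969 = 26163)
s(n) = 5 + 1820/n
s(844) - X = (5 + 1820/844) - 1*26163 = (5 + 1820*(1/844)) - 26163 = (5 + 455/211) - 26163 = 1510/211 - 26163 = -5518883/211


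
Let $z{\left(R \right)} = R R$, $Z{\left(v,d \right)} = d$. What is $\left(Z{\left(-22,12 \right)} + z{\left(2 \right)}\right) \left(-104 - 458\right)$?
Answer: $-8992$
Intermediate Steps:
$z{\left(R \right)} = R^{2}$
$\left(Z{\left(-22,12 \right)} + z{\left(2 \right)}\right) \left(-104 - 458\right) = \left(12 + 2^{2}\right) \left(-104 - 458\right) = \left(12 + 4\right) \left(-562\right) = 16 \left(-562\right) = -8992$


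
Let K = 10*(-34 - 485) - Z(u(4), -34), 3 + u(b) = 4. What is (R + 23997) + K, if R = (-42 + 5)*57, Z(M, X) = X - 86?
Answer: 16818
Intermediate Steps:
u(b) = 1 (u(b) = -3 + 4 = 1)
Z(M, X) = -86 + X
K = -5070 (K = 10*(-34 - 485) - (-86 - 34) = 10*(-519) - 1*(-120) = -5190 + 120 = -5070)
R = -2109 (R = -37*57 = -2109)
(R + 23997) + K = (-2109 + 23997) - 5070 = 21888 - 5070 = 16818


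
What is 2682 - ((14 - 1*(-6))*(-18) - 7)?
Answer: 3049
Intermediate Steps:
2682 - ((14 - 1*(-6))*(-18) - 7) = 2682 - ((14 + 6)*(-18) - 7) = 2682 - (20*(-18) - 7) = 2682 - (-360 - 7) = 2682 - 1*(-367) = 2682 + 367 = 3049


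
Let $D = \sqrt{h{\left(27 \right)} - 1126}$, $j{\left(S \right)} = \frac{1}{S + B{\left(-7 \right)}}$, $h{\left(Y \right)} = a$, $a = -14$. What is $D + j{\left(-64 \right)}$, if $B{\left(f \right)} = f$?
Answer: $- \frac{1}{71} + 2 i \sqrt{285} \approx -0.014085 + 33.764 i$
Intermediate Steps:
$h{\left(Y \right)} = -14$
$j{\left(S \right)} = \frac{1}{-7 + S}$ ($j{\left(S \right)} = \frac{1}{S - 7} = \frac{1}{-7 + S}$)
$D = 2 i \sqrt{285}$ ($D = \sqrt{-14 - 1126} = \sqrt{-1140} = 2 i \sqrt{285} \approx 33.764 i$)
$D + j{\left(-64 \right)} = 2 i \sqrt{285} + \frac{1}{-7 - 64} = 2 i \sqrt{285} + \frac{1}{-71} = 2 i \sqrt{285} - \frac{1}{71} = - \frac{1}{71} + 2 i \sqrt{285}$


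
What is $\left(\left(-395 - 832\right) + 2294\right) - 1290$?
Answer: $-223$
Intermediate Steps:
$\left(\left(-395 - 832\right) + 2294\right) - 1290 = \left(-1227 + 2294\right) - 1290 = 1067 - 1290 = -223$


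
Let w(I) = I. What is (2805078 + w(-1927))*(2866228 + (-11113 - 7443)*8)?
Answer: 7618347724780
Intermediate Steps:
(2805078 + w(-1927))*(2866228 + (-11113 - 7443)*8) = (2805078 - 1927)*(2866228 + (-11113 - 7443)*8) = 2803151*(2866228 - 18556*8) = 2803151*(2866228 - 148448) = 2803151*2717780 = 7618347724780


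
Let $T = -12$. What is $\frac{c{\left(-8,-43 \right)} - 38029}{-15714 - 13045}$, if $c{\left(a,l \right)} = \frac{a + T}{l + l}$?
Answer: $\frac{1635237}{1236637} \approx 1.3223$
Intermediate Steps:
$c{\left(a,l \right)} = \frac{-12 + a}{2 l}$ ($c{\left(a,l \right)} = \frac{a - 12}{l + l} = \frac{-12 + a}{2 l}$)
$\frac{c{\left(-8,-43 \right)} - 38029}{-15714 - 13045} = \frac{\frac{-12 - 8}{2 \left(-43\right)} - 38029}{-15714 - 13045} = \frac{\frac{1}{2} \left(- \frac{1}{43}\right) \left(-20\right) - 38029}{-28759} = \left(\frac{10}{43} - 38029\right) \left(- \frac{1}{28759}\right) = \left(- \frac{1635237}{43}\right) \left(- \frac{1}{28759}\right) = \frac{1635237}{1236637}$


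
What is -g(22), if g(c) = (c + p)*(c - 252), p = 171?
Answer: 44390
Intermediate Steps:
g(c) = (-252 + c)*(171 + c) (g(c) = (c + 171)*(c - 252) = (171 + c)*(-252 + c) = (-252 + c)*(171 + c))
-g(22) = -(-43092 + 22² - 81*22) = -(-43092 + 484 - 1782) = -1*(-44390) = 44390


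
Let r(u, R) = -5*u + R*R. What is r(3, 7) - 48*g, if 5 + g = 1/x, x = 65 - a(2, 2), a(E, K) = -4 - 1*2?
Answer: 19406/71 ≈ 273.32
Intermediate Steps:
a(E, K) = -6 (a(E, K) = -4 - 2 = -6)
x = 71 (x = 65 - 1*(-6) = 65 + 6 = 71)
r(u, R) = R² - 5*u (r(u, R) = -5*u + R² = R² - 5*u)
g = -354/71 (g = -5 + 1/71 = -354/71 ≈ -4.9859)
r(3, 7) - 48*g = (7² - 5*3) - 48*(-354/71) = (49 - 15) + 16992/71 = 34 + 16992/71 = 19406/71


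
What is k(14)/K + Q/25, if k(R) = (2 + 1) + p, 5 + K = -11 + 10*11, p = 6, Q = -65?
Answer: -1177/470 ≈ -2.5043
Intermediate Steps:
K = 94 (K = -5 + (-11 + 10*11) = -5 + (-11 + 110) = -5 + 99 = 94)
k(R) = 9 (k(R) = (2 + 1) + 6 = 3 + 6 = 9)
k(14)/K + Q/25 = 9/94 - 65/25 = 9*(1/94) - 65*1/25 = 9/94 - 13/5 = -1177/470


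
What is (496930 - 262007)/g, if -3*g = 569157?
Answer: -234923/189719 ≈ -1.2383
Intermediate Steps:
g = -189719 (g = -1/3*569157 = -189719)
(496930 - 262007)/g = (496930 - 262007)/(-189719) = 234923*(-1/189719) = -234923/189719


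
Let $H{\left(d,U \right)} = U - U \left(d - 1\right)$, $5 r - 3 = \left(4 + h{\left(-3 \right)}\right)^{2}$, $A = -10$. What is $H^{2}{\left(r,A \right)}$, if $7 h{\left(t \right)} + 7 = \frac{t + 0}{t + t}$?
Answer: $\frac{227529}{9604} \approx 23.691$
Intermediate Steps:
$h{\left(t \right)} = - \frac{13}{14}$ ($h{\left(t \right)} = -1 + \frac{\left(t + 0\right) \frac{1}{t + t}}{7} = -1 + \frac{t \frac{1}{2 t}}{7} = -1 + \frac{1}{7} \cdot \frac{1}{2} = -1 + \frac{1}{14} = - \frac{13}{14}$)
$r = \frac{2437}{980}$ ($r = \frac{3}{5} + \frac{\left(4 - \frac{13}{14}\right)^{2}}{5} = \frac{3}{5} + \frac{\left(\frac{43}{14}\right)^{2}}{5} = \frac{3}{5} + \frac{1}{5} \cdot \frac{1849}{196} = \frac{3}{5} + \frac{1849}{980} = \frac{2437}{980} \approx 2.4867$)
$H{\left(d,U \right)} = U - U \left(-1 + d\right)$
$H^{2}{\left(r,A \right)} = \left(- 10 \left(2 - \frac{2437}{980}\right)\right)^{2} = \left(\left(-10\right) \left(- \frac{477}{980}\right)\right)^{2} = \left(\frac{477}{98}\right)^{2} = \frac{227529}{9604}$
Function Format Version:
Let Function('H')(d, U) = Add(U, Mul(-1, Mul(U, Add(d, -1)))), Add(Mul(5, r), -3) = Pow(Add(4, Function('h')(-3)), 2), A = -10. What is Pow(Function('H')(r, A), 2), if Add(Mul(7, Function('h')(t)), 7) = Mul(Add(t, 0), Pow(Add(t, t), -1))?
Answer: Rational(227529, 9604) ≈ 23.691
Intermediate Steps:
Function('h')(t) = Rational(-13, 14) (Function('h')(t) = Add(-1, Mul(Rational(1, 7), Mul(Add(t, 0), Pow(Add(t, t), -1)))) = Add(-1, Mul(Rational(1, 7), Mul(t, Pow(Mul(2, t), -1)))) = Add(-1, Mul(Rational(1, 7), Mul(t, Mul(Rational(1, 2), Pow(t, -1))))) = Add(-1, Mul(Rational(1, 7), Rational(1, 2))) = Add(-1, Rational(1, 14)) = Rational(-13, 14))
r = Rational(2437, 980) (r = Add(Rational(3, 5), Mul(Rational(1, 5), Pow(Add(4, Rational(-13, 14)), 2))) = Add(Rational(3, 5), Mul(Rational(1, 5), Pow(Rational(43, 14), 2))) = Add(Rational(3, 5), Mul(Rational(1, 5), Rational(1849, 196))) = Add(Rational(3, 5), Rational(1849, 980)) = Rational(2437, 980) ≈ 2.4867)
Function('H')(d, U) = Add(U, Mul(-1, U, Add(-1, d))) (Function('H')(d, U) = Add(U, Mul(-1, Mul(U, Add(-1, d)))) = Add(U, Mul(-1, U, Add(-1, d))))
Pow(Function('H')(r, A), 2) = Pow(Mul(-10, Add(2, Mul(-1, Rational(2437, 980)))), 2) = Pow(Mul(-10, Add(2, Rational(-2437, 980))), 2) = Pow(Mul(-10, Rational(-477, 980)), 2) = Pow(Rational(477, 98), 2) = Rational(227529, 9604)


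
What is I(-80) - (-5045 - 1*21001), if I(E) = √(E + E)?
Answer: 26046 + 4*I*√10 ≈ 26046.0 + 12.649*I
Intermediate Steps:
I(E) = √2*√E (I(E) = √(2*E) = √2*√E)
I(-80) - (-5045 - 1*21001) = √2*√(-80) - (-5045 - 1*21001) = √2*(4*I*√5) - (-5045 - 21001) = 4*I*√10 - 1*(-26046) = 4*I*√10 + 26046 = 26046 + 4*I*√10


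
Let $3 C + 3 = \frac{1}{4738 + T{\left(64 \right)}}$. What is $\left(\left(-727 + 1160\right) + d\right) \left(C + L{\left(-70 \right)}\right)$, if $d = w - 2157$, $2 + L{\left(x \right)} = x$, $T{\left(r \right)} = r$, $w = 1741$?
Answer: $- \frac{17877829}{14406} \approx -1241.0$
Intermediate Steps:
$L{\left(x \right)} = -2 + x$
$C = - \frac{14405}{14406}$ ($C = -1 + \frac{1}{3 \left(4738 + 64\right)} = -1 + \frac{1}{3 \cdot 4802} = -1 + \frac{1}{3} \cdot \frac{1}{4802} = -1 + \frac{1}{14406} = - \frac{14405}{14406} \approx -0.99993$)
$d = -416$ ($d = 1741 - 2157 = -416$)
$\left(\left(-727 + 1160\right) + d\right) \left(C + L{\left(-70 \right)}\right) = \left(\left(-727 + 1160\right) - 416\right) \left(- \frac{14405}{14406} - 72\right) = \left(433 - 416\right) \left(- \frac{14405}{14406} - 72\right) = 17 \left(- \frac{1051637}{14406}\right) = - \frac{17877829}{14406}$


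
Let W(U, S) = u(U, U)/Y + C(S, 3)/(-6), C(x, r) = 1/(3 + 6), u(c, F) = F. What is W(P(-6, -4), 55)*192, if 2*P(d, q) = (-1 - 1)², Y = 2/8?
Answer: 13792/9 ≈ 1532.4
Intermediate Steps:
C(x, r) = ⅑ (C(x, r) = 1/9 = ⅑)
Y = ¼ (Y = 2*(⅛) = ¼ ≈ 0.25000)
P(d, q) = 2 (P(d, q) = (-1 - 1)²/2 = (½)*(-2)² = (½)*4 = 2)
W(U, S) = -1/54 + 4*U (W(U, S) = U/(¼) + (⅑)/(-6) = U*4 + (⅑)*(-⅙) = 4*U - 1/54 = -1/54 + 4*U)
W(P(-6, -4), 55)*192 = (-1/54 + 4*2)*192 = (-1/54 + 8)*192 = (431/54)*192 = 13792/9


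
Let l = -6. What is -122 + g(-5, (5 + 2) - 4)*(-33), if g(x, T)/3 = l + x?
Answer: 967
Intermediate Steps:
g(x, T) = -18 + 3*x (g(x, T) = 3*(-6 + x) = -18 + 3*x)
-122 + g(-5, (5 + 2) - 4)*(-33) = -122 + (-18 + 3*(-5))*(-33) = -122 + (-18 - 15)*(-33) = -122 - 33*(-33) = -122 + 1089 = 967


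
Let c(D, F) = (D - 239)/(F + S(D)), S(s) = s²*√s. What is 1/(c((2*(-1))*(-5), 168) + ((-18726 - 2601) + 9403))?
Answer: -855818552/10204321621479 + 22900*√10/10204321621479 ≈ -8.3861e-5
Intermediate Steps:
S(s) = s^(5/2)
c(D, F) = (-239 + D)/(F + D^(5/2)) (c(D, F) = (D - 239)/(F + D^(5/2)) = (-239 + D)/(F + D^(5/2)))
1/(c((2*(-1))*(-5), 168) + ((-18726 - 2601) + 9403)) = 1/((-239 + (2*(-1))*(-5))/(168 + ((2*(-1))*(-5))^(5/2)) + ((-18726 - 2601) + 9403)) = 1/((-239 - 2*(-5))/(168 + (-2*(-5))^(5/2)) + (-21327 + 9403)) = 1/((-239 + 10)/(168 + 10^(5/2)) - 11924) = 1/(-229/(168 + 100*√10) - 11924) = 1/(-11924 - 229/(168 + 100*√10))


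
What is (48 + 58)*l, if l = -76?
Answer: -8056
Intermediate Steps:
(48 + 58)*l = (48 + 58)*(-76) = 106*(-76) = -8056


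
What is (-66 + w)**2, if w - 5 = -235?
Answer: 87616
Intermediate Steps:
w = -230 (w = 5 - 235 = -230)
(-66 + w)**2 = (-66 - 230)**2 = (-296)**2 = 87616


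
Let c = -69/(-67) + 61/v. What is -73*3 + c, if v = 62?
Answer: -901361/4154 ≈ -216.99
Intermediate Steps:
c = 8365/4154 (c = -69/(-67) + 61/62 = -69*(-1/67) + 61*(1/62) = 69/67 + 61/62 = 8365/4154 ≈ 2.0137)
-73*3 + c = -73*3 + 8365/4154 = -219 + 8365/4154 = -901361/4154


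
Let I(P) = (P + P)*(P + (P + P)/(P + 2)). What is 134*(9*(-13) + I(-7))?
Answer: -38994/5 ≈ -7798.8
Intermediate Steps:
I(P) = 2*P*(P + 2*P/(2 + P)) (I(P) = (2*P)*(P + (2*P)/(2 + P)) = (2*P)*(P + 2*P/(2 + P)) = 2*P*(P + 2*P/(2 + P)))
134*(9*(-13) + I(-7)) = 134*(9*(-13) + 2*(-7)**2*(4 - 7)/(2 - 7)) = 134*(-117 + 2*49*(-3)/(-5)) = 134*(-117 + 2*49*(-1/5)*(-3)) = 134*(-117 + 294/5) = 134*(-291/5) = -38994/5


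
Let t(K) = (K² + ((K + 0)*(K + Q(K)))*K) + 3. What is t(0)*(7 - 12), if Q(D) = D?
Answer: -15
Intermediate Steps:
t(K) = 3 + K² + 2*K³ (t(K) = (K² + ((K + 0)*(K + K))*K) + 3 = (K² + (K*(2*K))*K) + 3 = (K² + (2*K²)*K) + 3 = (K² + 2*K³) + 3 = 3 + K² + 2*K³)
t(0)*(7 - 12) = (3 + 0² + 2*0³)*(7 - 12) = (3 + 0 + 2*0)*(-5) = (3 + 0 + 0)*(-5) = 3*(-5) = -15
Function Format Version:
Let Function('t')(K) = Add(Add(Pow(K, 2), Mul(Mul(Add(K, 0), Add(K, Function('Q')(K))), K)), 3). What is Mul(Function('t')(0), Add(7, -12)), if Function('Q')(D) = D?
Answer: -15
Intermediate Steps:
Function('t')(K) = Add(3, Pow(K, 2), Mul(2, Pow(K, 3))) (Function('t')(K) = Add(Add(Pow(K, 2), Mul(Mul(Add(K, 0), Add(K, K)), K)), 3) = Add(Add(Pow(K, 2), Mul(Mul(K, Mul(2, K)), K)), 3) = Add(Add(Pow(K, 2), Mul(Mul(2, Pow(K, 2)), K)), 3) = Add(Add(Pow(K, 2), Mul(2, Pow(K, 3))), 3) = Add(3, Pow(K, 2), Mul(2, Pow(K, 3))))
Mul(Function('t')(0), Add(7, -12)) = Mul(Add(3, Pow(0, 2), Mul(2, Pow(0, 3))), Add(7, -12)) = Mul(Add(3, 0, Mul(2, 0)), -5) = Mul(Add(3, 0, 0), -5) = Mul(3, -5) = -15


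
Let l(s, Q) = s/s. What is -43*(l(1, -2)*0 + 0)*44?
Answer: 0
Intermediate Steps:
l(s, Q) = 1
-43*(l(1, -2)*0 + 0)*44 = -43*(1*0 + 0)*44 = -43*(0 + 0)*44 = -43*0*44 = 0*44 = 0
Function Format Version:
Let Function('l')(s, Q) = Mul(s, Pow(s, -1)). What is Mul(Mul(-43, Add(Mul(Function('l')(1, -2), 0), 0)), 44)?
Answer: 0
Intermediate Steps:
Function('l')(s, Q) = 1
Mul(Mul(-43, Add(Mul(Function('l')(1, -2), 0), 0)), 44) = Mul(Mul(-43, Add(Mul(1, 0), 0)), 44) = Mul(Mul(-43, Add(0, 0)), 44) = Mul(Mul(-43, 0), 44) = Mul(0, 44) = 0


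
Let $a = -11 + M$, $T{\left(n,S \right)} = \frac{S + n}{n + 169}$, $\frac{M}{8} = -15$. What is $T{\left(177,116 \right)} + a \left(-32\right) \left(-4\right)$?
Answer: $- \frac{5801435}{346} \approx -16767.0$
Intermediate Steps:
$M = -120$ ($M = 8 \left(-15\right) = -120$)
$T{\left(n,S \right)} = \frac{S + n}{169 + n}$
$a = -131$ ($a = -11 - 120 = -131$)
$T{\left(177,116 \right)} + a \left(-32\right) \left(-4\right) = \frac{116 + 177}{169 + 177} + \left(-131\right) \left(-32\right) \left(-4\right) = \frac{1}{346} \cdot 293 + 4192 \left(-4\right) = \frac{1}{346} \cdot 293 - 16768 = \frac{293}{346} - 16768 = - \frac{5801435}{346}$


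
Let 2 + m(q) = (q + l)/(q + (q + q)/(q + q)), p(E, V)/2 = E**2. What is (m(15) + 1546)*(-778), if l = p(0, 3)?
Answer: -9615691/8 ≈ -1.2020e+6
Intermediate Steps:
p(E, V) = 2*E**2
l = 0 (l = 2*0**2 = 2*0 = 0)
m(q) = -2 + q/(1 + q) (m(q) = -2 + (q + 0)/(q + (q + q)/(q + q)) = -2 + q/(q + (2*q)/((2*q))) = -2 + q/(q + (2*q)*(1/(2*q))) = -2 + q/(q + 1) = -2 + q/(1 + q))
(m(15) + 1546)*(-778) = ((-2 - 1*15)/(1 + 15) + 1546)*(-778) = ((-2 - 15)/16 + 1546)*(-778) = ((1/16)*(-17) + 1546)*(-778) = (-17/16 + 1546)*(-778) = (24719/16)*(-778) = -9615691/8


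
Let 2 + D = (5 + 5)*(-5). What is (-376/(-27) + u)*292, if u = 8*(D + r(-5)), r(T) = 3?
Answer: -2980736/27 ≈ -1.1040e+5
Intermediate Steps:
D = -52 (D = -2 + (5 + 5)*(-5) = -2 + 10*(-5) = -2 - 50 = -52)
u = -392 (u = 8*(-52 + 3) = 8*(-49) = -392)
(-376/(-27) + u)*292 = (-376/(-27) - 392)*292 = (-376*(-1/27) - 392)*292 = (376/27 - 392)*292 = -10208/27*292 = -2980736/27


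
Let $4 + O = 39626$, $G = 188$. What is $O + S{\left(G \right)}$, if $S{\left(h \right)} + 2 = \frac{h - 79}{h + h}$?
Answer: $\frac{14897229}{376} \approx 39620.0$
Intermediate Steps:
$O = 39622$ ($O = -4 + 39626 = 39622$)
$S{\left(h \right)} = -2 + \frac{-79 + h}{2 h}$ ($S{\left(h \right)} = -2 + \frac{h - 79}{h + h} = -2 + \frac{-79 + h}{2 h}$)
$O + S{\left(G \right)} = 39622 + \frac{-79 - 564}{2 \cdot 188} = 39622 + \frac{1}{2} \cdot \frac{1}{188} \left(-79 - 564\right) = 39622 + \frac{1}{2} \cdot \frac{1}{188} \left(-643\right) = 39622 - \frac{643}{376} = \frac{14897229}{376}$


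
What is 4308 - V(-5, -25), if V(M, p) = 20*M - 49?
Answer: 4457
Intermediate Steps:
V(M, p) = -49 + 20*M
4308 - V(-5, -25) = 4308 - (-49 + 20*(-5)) = 4308 - (-49 - 100) = 4308 - 1*(-149) = 4308 + 149 = 4457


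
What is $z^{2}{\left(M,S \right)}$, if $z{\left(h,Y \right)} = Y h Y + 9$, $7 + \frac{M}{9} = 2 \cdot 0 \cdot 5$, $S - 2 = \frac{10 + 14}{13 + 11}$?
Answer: $311364$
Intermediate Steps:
$S = 3$ ($S = 2 + \frac{10 + 14}{13 + 11} = 2 + \frac{24}{24} = 2 + 24 \cdot \frac{1}{24} = 2 + 1 = 3$)
$M = -63$ ($M = -63 + 9 \cdot 2 \cdot 0 \cdot 5 = -63 + 9 \cdot 0 \cdot 5 = -63 + 9 \cdot 0 = -63 + 0 = -63$)
$z{\left(h,Y \right)} = 9 + h Y^{2}$ ($z{\left(h,Y \right)} = h Y^{2} + 9 = 9 + h Y^{2}$)
$z^{2}{\left(M,S \right)} = \left(9 - 63 \cdot 3^{2}\right)^{2} = \left(9 - 567\right)^{2} = \left(-558\right)^{2} = 311364$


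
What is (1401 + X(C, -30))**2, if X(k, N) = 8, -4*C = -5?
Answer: 1985281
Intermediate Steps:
C = 5/4 (C = -1/4*(-5) = 5/4 ≈ 1.2500)
(1401 + X(C, -30))**2 = (1401 + 8)**2 = 1409**2 = 1985281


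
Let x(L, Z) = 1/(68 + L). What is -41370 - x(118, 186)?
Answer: -7694821/186 ≈ -41370.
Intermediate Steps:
-41370 - x(118, 186) = -41370 - 1/(68 + 118) = -41370 - 1/186 = -7694821/186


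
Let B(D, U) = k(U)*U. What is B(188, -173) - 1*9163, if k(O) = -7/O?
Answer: -9170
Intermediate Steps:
B(D, U) = -7 (B(D, U) = (-7/U)*U = -7)
B(188, -173) - 1*9163 = -7 - 1*9163 = -7 - 9163 = -9170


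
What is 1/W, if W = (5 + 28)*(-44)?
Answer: -1/1452 ≈ -0.00068871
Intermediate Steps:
W = -1452 (W = 33*(-44) = -1452)
1/W = 1/(-1452) = -1/1452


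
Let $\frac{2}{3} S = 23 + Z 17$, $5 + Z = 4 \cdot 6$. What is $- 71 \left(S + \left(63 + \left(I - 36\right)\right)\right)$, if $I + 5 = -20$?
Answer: $-36991$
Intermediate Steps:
$I = -25$ ($I = -5 - 20 = -25$)
$Z = 19$ ($Z = -5 + 4 \cdot 6 = -5 + 24 = 19$)
$S = 519$ ($S = \frac{3 \left(23 + 19 \cdot 17\right)}{2} = \frac{3 \left(23 + 323\right)}{2} = \frac{3}{2} \cdot 346 = 519$)
$- 71 \left(S + \left(63 + \left(I - 36\right)\right)\right) = - 71 \left(519 + \left(63 - 61\right)\right) = - 71 \left(519 + 2\right) = \left(-71\right) 521 = -36991$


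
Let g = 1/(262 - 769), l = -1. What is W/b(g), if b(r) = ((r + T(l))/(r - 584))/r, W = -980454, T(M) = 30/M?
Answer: 96767214802/2570659 ≈ 37643.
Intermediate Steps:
g = -1/507 (g = 1/(-507) = -1/507 ≈ -0.0019724)
b(r) = (-30 + r)/(r*(-584 + r)) (b(r) = ((r + 30/(-1))/(r - 584))/r = ((r + 30*(-1))/(-584 + r))/r = ((r - 30)/(-584 + r))/r = ((-30 + r)/(-584 + r))/r = (-30 + r)/(r*(-584 + r)))
W/b(g) = -980454*(-(-584 - 1/507)/(507*(-30 - 1/507))) = -980454/((-507*(-15211/507)/(-296089/507))) = -980454/((-507*(-507/296089)*(-15211/507))) = -980454/(-7711977/296089) = -980454*(-296089/7711977) = 96767214802/2570659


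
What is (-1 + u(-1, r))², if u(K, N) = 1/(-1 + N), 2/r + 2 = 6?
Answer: 9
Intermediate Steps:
r = ½ (r = 2/(-2 + 6) = 2/4 = 2*(¼) = ½ ≈ 0.50000)
(-1 + u(-1, r))² = (-1 + 1/(-1 + ½))² = (-1 + 1/(-½))² = (-1 - 2)² = (-3)² = 9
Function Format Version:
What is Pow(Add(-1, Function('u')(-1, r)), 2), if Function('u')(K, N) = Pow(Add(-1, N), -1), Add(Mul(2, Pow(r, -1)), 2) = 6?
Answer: 9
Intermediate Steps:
r = Rational(1, 2) (r = Mul(2, Pow(Add(-2, 6), -1)) = Mul(2, Pow(4, -1)) = Mul(2, Rational(1, 4)) = Rational(1, 2) ≈ 0.50000)
Pow(Add(-1, Function('u')(-1, r)), 2) = Pow(Add(-1, Pow(Add(-1, Rational(1, 2)), -1)), 2) = Pow(Add(-1, Pow(Rational(-1, 2), -1)), 2) = Pow(Add(-1, -2), 2) = Pow(-3, 2) = 9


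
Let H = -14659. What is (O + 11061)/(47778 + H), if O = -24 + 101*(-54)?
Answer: 5583/33119 ≈ 0.16857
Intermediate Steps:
O = -5478 (O = -24 - 5454 = -5478)
(O + 11061)/(47778 + H) = (-5478 + 11061)/(47778 - 14659) = 5583/33119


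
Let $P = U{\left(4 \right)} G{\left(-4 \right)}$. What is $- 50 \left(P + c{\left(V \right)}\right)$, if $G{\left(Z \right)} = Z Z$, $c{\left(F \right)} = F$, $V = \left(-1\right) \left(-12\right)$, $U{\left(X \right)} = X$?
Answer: $-3800$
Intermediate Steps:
$V = 12$
$G{\left(Z \right)} = Z^{2}$
$P = 64$ ($P = 4 \left(-4\right)^{2} = 4 \cdot 16 = 64$)
$- 50 \left(P + c{\left(V \right)}\right) = - 50 \left(64 + 12\right) = \left(-50\right) 76 = -3800$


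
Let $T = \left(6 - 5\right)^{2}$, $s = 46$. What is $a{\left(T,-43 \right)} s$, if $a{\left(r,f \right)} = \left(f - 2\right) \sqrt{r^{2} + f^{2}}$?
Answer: $- 10350 \sqrt{74} \approx -89034.0$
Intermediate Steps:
$T = 1$ ($T = 1^{2} = 1$)
$a{\left(r,f \right)} = \sqrt{f^{2} + r^{2}} \left(-2 + f\right)$ ($a{\left(r,f \right)} = \left(-2 + f\right) \sqrt{f^{2} + r^{2}} = \sqrt{f^{2} + r^{2}} \left(-2 + f\right)$)
$a{\left(T,-43 \right)} s = \sqrt{\left(-43\right)^{2} + 1^{2}} \left(-2 - 43\right) 46 = \sqrt{1849 + 1} \left(-45\right) 46 = \sqrt{1850} \left(-45\right) 46 = 5 \sqrt{74} \left(-45\right) 46 = - 225 \sqrt{74} \cdot 46 = - 10350 \sqrt{74}$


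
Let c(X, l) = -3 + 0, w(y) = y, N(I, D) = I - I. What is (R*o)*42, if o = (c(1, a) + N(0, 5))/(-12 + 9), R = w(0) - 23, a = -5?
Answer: -966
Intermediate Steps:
N(I, D) = 0
R = -23 (R = 0 - 23 = -23)
c(X, l) = -3
o = 1 (o = (-3 + 0)/(-12 + 9) = -3/(-3) = -3*(-⅓) = 1)
(R*o)*42 = -23*1*42 = -23*42 = -966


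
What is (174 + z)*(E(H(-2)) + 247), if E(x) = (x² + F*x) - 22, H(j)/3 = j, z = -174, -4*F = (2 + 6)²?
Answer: 0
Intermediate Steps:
F = -16 (F = -(2 + 6)²/4 = -¼*8² = -¼*64 = -16)
H(j) = 3*j
E(x) = -22 + x² - 16*x (E(x) = (x² - 16*x) - 22 = -22 + x² - 16*x)
(174 + z)*(E(H(-2)) + 247) = (174 - 174)*((-22 + (3*(-2))² - 48*(-2)) + 247) = 0*((-22 + (-6)² - 16*(-6)) + 247) = 0*((-22 + 36 + 96) + 247) = 0*(110 + 247) = 0*357 = 0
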